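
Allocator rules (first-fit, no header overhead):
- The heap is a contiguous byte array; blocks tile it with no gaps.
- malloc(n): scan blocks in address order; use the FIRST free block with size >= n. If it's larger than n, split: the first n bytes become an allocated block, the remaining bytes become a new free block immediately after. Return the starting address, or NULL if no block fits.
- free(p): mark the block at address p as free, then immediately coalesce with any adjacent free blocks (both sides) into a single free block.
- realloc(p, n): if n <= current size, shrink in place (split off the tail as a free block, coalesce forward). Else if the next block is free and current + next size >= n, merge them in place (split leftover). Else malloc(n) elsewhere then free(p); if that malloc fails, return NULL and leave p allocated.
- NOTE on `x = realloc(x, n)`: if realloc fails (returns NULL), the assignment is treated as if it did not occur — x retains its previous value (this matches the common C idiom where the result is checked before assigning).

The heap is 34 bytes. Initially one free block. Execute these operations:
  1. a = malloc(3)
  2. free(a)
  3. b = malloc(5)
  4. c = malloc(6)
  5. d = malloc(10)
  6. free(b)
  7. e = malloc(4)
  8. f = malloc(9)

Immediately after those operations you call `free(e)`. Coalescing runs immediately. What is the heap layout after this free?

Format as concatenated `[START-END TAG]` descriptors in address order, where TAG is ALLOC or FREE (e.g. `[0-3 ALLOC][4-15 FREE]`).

Answer: [0-4 FREE][5-10 ALLOC][11-20 ALLOC][21-29 ALLOC][30-33 FREE]

Derivation:
Op 1: a = malloc(3) -> a = 0; heap: [0-2 ALLOC][3-33 FREE]
Op 2: free(a) -> (freed a); heap: [0-33 FREE]
Op 3: b = malloc(5) -> b = 0; heap: [0-4 ALLOC][5-33 FREE]
Op 4: c = malloc(6) -> c = 5; heap: [0-4 ALLOC][5-10 ALLOC][11-33 FREE]
Op 5: d = malloc(10) -> d = 11; heap: [0-4 ALLOC][5-10 ALLOC][11-20 ALLOC][21-33 FREE]
Op 6: free(b) -> (freed b); heap: [0-4 FREE][5-10 ALLOC][11-20 ALLOC][21-33 FREE]
Op 7: e = malloc(4) -> e = 0; heap: [0-3 ALLOC][4-4 FREE][5-10 ALLOC][11-20 ALLOC][21-33 FREE]
Op 8: f = malloc(9) -> f = 21; heap: [0-3 ALLOC][4-4 FREE][5-10 ALLOC][11-20 ALLOC][21-29 ALLOC][30-33 FREE]
free(e): e = 0 -> block [0-3 ALLOC]; mark free, coalesce with adjacent free neighbors -> [0-4 FREE][5-10 ALLOC][11-20 ALLOC][21-29 ALLOC][30-33 FREE]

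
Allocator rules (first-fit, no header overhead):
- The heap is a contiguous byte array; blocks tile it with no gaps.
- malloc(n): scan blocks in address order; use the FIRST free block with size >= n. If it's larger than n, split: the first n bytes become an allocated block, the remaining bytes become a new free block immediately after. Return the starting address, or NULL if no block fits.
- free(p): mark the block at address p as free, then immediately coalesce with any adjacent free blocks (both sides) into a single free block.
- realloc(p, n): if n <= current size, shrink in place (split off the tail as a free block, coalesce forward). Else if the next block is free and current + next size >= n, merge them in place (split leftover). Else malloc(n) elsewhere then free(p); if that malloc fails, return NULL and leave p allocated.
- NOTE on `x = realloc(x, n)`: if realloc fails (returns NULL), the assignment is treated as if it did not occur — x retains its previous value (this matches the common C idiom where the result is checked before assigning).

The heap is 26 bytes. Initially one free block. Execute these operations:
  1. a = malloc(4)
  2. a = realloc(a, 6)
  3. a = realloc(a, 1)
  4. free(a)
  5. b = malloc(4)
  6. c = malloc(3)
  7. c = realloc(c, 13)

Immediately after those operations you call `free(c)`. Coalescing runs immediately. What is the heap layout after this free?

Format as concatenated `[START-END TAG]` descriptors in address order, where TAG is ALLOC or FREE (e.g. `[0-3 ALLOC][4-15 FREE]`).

Op 1: a = malloc(4) -> a = 0; heap: [0-3 ALLOC][4-25 FREE]
Op 2: a = realloc(a, 6) -> a = 0; heap: [0-5 ALLOC][6-25 FREE]
Op 3: a = realloc(a, 1) -> a = 0; heap: [0-0 ALLOC][1-25 FREE]
Op 4: free(a) -> (freed a); heap: [0-25 FREE]
Op 5: b = malloc(4) -> b = 0; heap: [0-3 ALLOC][4-25 FREE]
Op 6: c = malloc(3) -> c = 4; heap: [0-3 ALLOC][4-6 ALLOC][7-25 FREE]
Op 7: c = realloc(c, 13) -> c = 4; heap: [0-3 ALLOC][4-16 ALLOC][17-25 FREE]
free(c): c = 4 -> block [4-16 ALLOC]; mark free, coalesce with adjacent free neighbors -> [0-3 ALLOC][4-25 FREE]

Answer: [0-3 ALLOC][4-25 FREE]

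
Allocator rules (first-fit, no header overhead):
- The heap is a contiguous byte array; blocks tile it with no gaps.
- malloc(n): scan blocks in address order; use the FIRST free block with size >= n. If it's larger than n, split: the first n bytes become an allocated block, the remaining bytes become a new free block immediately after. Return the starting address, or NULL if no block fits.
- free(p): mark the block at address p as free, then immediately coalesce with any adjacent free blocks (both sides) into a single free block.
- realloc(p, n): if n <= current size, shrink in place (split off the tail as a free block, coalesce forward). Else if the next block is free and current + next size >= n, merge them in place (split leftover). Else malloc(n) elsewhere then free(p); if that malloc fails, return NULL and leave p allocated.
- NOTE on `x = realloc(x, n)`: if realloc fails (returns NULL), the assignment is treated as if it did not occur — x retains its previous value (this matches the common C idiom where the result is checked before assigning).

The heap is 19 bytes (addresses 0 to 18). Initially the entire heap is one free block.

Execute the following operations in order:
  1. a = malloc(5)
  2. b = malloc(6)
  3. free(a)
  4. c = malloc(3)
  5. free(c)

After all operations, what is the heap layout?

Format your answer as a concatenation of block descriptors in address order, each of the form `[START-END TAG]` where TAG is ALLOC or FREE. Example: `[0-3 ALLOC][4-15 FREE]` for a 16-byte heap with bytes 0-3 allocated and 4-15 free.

Op 1: a = malloc(5) -> a = 0; heap: [0-4 ALLOC][5-18 FREE]
Op 2: b = malloc(6) -> b = 5; heap: [0-4 ALLOC][5-10 ALLOC][11-18 FREE]
Op 3: free(a) -> (freed a); heap: [0-4 FREE][5-10 ALLOC][11-18 FREE]
Op 4: c = malloc(3) -> c = 0; heap: [0-2 ALLOC][3-4 FREE][5-10 ALLOC][11-18 FREE]
Op 5: free(c) -> (freed c); heap: [0-4 FREE][5-10 ALLOC][11-18 FREE]

Answer: [0-4 FREE][5-10 ALLOC][11-18 FREE]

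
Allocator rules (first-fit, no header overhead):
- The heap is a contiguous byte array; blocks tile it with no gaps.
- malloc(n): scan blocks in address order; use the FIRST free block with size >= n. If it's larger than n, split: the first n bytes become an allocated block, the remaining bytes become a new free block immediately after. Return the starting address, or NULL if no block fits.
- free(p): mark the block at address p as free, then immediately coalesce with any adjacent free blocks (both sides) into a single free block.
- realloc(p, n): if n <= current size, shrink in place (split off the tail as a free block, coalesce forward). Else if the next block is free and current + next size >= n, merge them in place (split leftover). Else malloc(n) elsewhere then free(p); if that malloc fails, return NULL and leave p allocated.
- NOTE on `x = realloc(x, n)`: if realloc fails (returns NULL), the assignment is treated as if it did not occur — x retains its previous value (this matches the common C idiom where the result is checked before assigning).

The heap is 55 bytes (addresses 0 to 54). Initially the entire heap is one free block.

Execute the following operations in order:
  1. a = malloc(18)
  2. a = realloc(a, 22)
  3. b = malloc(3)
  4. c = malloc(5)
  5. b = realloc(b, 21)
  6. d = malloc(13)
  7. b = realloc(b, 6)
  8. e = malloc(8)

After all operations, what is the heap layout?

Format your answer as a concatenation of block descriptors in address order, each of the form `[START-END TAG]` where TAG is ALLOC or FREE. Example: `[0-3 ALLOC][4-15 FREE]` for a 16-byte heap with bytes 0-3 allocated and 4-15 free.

Answer: [0-21 ALLOC][22-24 FREE][25-29 ALLOC][30-35 ALLOC][36-43 ALLOC][44-54 FREE]

Derivation:
Op 1: a = malloc(18) -> a = 0; heap: [0-17 ALLOC][18-54 FREE]
Op 2: a = realloc(a, 22) -> a = 0; heap: [0-21 ALLOC][22-54 FREE]
Op 3: b = malloc(3) -> b = 22; heap: [0-21 ALLOC][22-24 ALLOC][25-54 FREE]
Op 4: c = malloc(5) -> c = 25; heap: [0-21 ALLOC][22-24 ALLOC][25-29 ALLOC][30-54 FREE]
Op 5: b = realloc(b, 21) -> b = 30; heap: [0-21 ALLOC][22-24 FREE][25-29 ALLOC][30-50 ALLOC][51-54 FREE]
Op 6: d = malloc(13) -> d = NULL; heap: [0-21 ALLOC][22-24 FREE][25-29 ALLOC][30-50 ALLOC][51-54 FREE]
Op 7: b = realloc(b, 6) -> b = 30; heap: [0-21 ALLOC][22-24 FREE][25-29 ALLOC][30-35 ALLOC][36-54 FREE]
Op 8: e = malloc(8) -> e = 36; heap: [0-21 ALLOC][22-24 FREE][25-29 ALLOC][30-35 ALLOC][36-43 ALLOC][44-54 FREE]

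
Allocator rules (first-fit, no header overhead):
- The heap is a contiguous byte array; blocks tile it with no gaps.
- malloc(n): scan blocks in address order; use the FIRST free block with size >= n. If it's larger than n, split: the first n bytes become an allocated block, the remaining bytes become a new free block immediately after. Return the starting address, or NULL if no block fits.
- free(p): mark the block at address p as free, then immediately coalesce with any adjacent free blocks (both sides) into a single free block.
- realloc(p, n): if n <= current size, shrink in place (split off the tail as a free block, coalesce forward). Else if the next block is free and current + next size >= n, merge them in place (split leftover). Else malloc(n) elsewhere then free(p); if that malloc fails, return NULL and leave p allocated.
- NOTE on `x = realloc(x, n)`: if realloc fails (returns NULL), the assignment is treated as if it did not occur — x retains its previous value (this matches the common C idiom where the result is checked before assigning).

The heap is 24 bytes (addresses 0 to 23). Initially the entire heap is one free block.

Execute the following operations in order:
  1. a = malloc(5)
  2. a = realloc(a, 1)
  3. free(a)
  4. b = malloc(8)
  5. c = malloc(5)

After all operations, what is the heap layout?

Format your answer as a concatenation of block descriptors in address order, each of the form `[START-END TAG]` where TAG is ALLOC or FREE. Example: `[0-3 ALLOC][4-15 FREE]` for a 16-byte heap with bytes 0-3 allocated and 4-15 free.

Op 1: a = malloc(5) -> a = 0; heap: [0-4 ALLOC][5-23 FREE]
Op 2: a = realloc(a, 1) -> a = 0; heap: [0-0 ALLOC][1-23 FREE]
Op 3: free(a) -> (freed a); heap: [0-23 FREE]
Op 4: b = malloc(8) -> b = 0; heap: [0-7 ALLOC][8-23 FREE]
Op 5: c = malloc(5) -> c = 8; heap: [0-7 ALLOC][8-12 ALLOC][13-23 FREE]

Answer: [0-7 ALLOC][8-12 ALLOC][13-23 FREE]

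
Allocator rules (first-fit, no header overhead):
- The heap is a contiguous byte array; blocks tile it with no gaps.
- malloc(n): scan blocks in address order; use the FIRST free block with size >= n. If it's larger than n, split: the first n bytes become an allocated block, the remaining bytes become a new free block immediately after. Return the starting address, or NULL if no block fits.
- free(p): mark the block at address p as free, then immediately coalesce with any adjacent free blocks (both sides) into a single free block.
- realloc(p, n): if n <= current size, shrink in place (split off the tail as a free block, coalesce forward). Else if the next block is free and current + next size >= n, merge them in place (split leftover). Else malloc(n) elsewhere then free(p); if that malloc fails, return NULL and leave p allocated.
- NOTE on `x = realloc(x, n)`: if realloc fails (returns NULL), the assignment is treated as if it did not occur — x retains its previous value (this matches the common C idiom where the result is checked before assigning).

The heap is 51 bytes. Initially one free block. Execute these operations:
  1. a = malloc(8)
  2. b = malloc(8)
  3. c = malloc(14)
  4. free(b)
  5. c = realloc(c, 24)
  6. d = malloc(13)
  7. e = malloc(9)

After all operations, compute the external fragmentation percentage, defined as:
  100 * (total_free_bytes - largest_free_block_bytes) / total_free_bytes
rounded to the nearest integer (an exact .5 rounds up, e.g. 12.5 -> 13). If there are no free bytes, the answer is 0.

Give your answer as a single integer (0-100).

Answer: 20

Derivation:
Op 1: a = malloc(8) -> a = 0; heap: [0-7 ALLOC][8-50 FREE]
Op 2: b = malloc(8) -> b = 8; heap: [0-7 ALLOC][8-15 ALLOC][16-50 FREE]
Op 3: c = malloc(14) -> c = 16; heap: [0-7 ALLOC][8-15 ALLOC][16-29 ALLOC][30-50 FREE]
Op 4: free(b) -> (freed b); heap: [0-7 ALLOC][8-15 FREE][16-29 ALLOC][30-50 FREE]
Op 5: c = realloc(c, 24) -> c = 16; heap: [0-7 ALLOC][8-15 FREE][16-39 ALLOC][40-50 FREE]
Op 6: d = malloc(13) -> d = NULL; heap: [0-7 ALLOC][8-15 FREE][16-39 ALLOC][40-50 FREE]
Op 7: e = malloc(9) -> e = 40; heap: [0-7 ALLOC][8-15 FREE][16-39 ALLOC][40-48 ALLOC][49-50 FREE]
Free blocks: [8 2] total_free=10 largest=8 -> 100*(10-8)/10 = 200/10 = 20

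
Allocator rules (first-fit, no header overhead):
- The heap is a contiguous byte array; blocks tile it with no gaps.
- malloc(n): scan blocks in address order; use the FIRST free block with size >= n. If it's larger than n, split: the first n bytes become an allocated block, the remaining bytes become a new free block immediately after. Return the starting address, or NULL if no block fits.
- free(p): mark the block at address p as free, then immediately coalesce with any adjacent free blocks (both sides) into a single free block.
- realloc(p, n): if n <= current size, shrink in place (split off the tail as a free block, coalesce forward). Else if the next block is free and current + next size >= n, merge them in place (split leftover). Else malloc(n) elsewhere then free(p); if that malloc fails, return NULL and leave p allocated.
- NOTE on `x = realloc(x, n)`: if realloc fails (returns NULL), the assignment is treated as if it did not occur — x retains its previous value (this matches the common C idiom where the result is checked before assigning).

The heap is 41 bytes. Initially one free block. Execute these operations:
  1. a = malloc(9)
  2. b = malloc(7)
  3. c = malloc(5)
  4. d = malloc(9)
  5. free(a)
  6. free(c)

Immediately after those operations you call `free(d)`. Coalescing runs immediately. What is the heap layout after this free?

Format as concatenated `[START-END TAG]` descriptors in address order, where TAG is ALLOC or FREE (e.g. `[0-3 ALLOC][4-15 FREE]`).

Op 1: a = malloc(9) -> a = 0; heap: [0-8 ALLOC][9-40 FREE]
Op 2: b = malloc(7) -> b = 9; heap: [0-8 ALLOC][9-15 ALLOC][16-40 FREE]
Op 3: c = malloc(5) -> c = 16; heap: [0-8 ALLOC][9-15 ALLOC][16-20 ALLOC][21-40 FREE]
Op 4: d = malloc(9) -> d = 21; heap: [0-8 ALLOC][9-15 ALLOC][16-20 ALLOC][21-29 ALLOC][30-40 FREE]
Op 5: free(a) -> (freed a); heap: [0-8 FREE][9-15 ALLOC][16-20 ALLOC][21-29 ALLOC][30-40 FREE]
Op 6: free(c) -> (freed c); heap: [0-8 FREE][9-15 ALLOC][16-20 FREE][21-29 ALLOC][30-40 FREE]
free(d): d = 21 -> block [21-29 ALLOC]; mark free, coalesce with adjacent free neighbors -> [0-8 FREE][9-15 ALLOC][16-40 FREE]

Answer: [0-8 FREE][9-15 ALLOC][16-40 FREE]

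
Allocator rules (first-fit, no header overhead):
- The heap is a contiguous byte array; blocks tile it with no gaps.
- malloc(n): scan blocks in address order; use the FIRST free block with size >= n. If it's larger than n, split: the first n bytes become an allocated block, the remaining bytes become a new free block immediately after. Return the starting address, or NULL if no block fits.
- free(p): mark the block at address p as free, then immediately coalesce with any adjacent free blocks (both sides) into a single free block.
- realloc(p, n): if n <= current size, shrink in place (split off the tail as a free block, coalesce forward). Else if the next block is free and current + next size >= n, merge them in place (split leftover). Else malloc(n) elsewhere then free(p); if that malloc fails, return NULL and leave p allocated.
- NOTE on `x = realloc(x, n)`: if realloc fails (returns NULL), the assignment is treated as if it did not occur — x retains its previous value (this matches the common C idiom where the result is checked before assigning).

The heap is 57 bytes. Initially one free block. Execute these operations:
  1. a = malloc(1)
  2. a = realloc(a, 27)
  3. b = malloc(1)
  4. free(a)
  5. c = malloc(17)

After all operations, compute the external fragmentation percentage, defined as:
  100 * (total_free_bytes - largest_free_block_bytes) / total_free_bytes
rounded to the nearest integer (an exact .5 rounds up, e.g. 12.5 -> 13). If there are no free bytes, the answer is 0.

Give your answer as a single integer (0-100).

Op 1: a = malloc(1) -> a = 0; heap: [0-0 ALLOC][1-56 FREE]
Op 2: a = realloc(a, 27) -> a = 0; heap: [0-26 ALLOC][27-56 FREE]
Op 3: b = malloc(1) -> b = 27; heap: [0-26 ALLOC][27-27 ALLOC][28-56 FREE]
Op 4: free(a) -> (freed a); heap: [0-26 FREE][27-27 ALLOC][28-56 FREE]
Op 5: c = malloc(17) -> c = 0; heap: [0-16 ALLOC][17-26 FREE][27-27 ALLOC][28-56 FREE]
Free blocks: [10 29] total_free=39 largest=29 -> 100*(39-29)/39 = 1000/39 ≈ 25.641 -> rounds to 26

Answer: 26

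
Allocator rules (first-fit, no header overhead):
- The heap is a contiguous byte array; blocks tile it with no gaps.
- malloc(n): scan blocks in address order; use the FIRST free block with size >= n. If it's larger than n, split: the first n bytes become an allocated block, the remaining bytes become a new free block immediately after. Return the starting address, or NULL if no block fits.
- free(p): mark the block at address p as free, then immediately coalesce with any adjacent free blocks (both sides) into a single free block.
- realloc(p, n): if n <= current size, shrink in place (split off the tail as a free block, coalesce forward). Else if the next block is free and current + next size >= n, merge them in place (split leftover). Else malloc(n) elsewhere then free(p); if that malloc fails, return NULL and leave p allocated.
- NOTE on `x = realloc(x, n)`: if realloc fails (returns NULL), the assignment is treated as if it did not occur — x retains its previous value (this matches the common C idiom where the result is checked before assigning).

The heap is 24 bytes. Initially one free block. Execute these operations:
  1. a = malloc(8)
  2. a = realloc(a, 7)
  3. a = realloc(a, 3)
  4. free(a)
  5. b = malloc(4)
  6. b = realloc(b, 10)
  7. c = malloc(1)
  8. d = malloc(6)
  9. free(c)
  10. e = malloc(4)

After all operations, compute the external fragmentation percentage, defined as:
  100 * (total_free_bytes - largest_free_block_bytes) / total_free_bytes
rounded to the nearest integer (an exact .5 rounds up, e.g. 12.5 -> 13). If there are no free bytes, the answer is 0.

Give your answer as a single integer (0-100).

Op 1: a = malloc(8) -> a = 0; heap: [0-7 ALLOC][8-23 FREE]
Op 2: a = realloc(a, 7) -> a = 0; heap: [0-6 ALLOC][7-23 FREE]
Op 3: a = realloc(a, 3) -> a = 0; heap: [0-2 ALLOC][3-23 FREE]
Op 4: free(a) -> (freed a); heap: [0-23 FREE]
Op 5: b = malloc(4) -> b = 0; heap: [0-3 ALLOC][4-23 FREE]
Op 6: b = realloc(b, 10) -> b = 0; heap: [0-9 ALLOC][10-23 FREE]
Op 7: c = malloc(1) -> c = 10; heap: [0-9 ALLOC][10-10 ALLOC][11-23 FREE]
Op 8: d = malloc(6) -> d = 11; heap: [0-9 ALLOC][10-10 ALLOC][11-16 ALLOC][17-23 FREE]
Op 9: free(c) -> (freed c); heap: [0-9 ALLOC][10-10 FREE][11-16 ALLOC][17-23 FREE]
Op 10: e = malloc(4) -> e = 17; heap: [0-9 ALLOC][10-10 FREE][11-16 ALLOC][17-20 ALLOC][21-23 FREE]
Free blocks: [1 3] total_free=4 largest=3 -> 100*(4-3)/4 = 100/4 = 25

Answer: 25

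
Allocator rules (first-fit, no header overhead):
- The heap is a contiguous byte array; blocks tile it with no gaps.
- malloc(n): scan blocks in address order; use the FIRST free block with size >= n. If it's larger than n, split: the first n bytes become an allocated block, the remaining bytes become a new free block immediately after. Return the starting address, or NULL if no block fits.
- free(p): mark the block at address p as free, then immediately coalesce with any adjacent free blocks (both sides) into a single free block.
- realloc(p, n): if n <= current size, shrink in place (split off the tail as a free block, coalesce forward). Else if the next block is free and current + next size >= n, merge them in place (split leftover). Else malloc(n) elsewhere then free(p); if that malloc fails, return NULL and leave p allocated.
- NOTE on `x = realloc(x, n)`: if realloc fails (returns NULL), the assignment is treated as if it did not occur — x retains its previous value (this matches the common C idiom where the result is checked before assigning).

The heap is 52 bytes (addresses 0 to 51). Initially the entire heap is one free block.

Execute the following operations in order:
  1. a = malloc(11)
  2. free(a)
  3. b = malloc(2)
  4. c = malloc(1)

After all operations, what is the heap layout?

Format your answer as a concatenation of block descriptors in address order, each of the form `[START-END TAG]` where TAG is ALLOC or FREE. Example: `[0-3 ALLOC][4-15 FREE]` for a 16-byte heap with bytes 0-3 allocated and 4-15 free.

Op 1: a = malloc(11) -> a = 0; heap: [0-10 ALLOC][11-51 FREE]
Op 2: free(a) -> (freed a); heap: [0-51 FREE]
Op 3: b = malloc(2) -> b = 0; heap: [0-1 ALLOC][2-51 FREE]
Op 4: c = malloc(1) -> c = 2; heap: [0-1 ALLOC][2-2 ALLOC][3-51 FREE]

Answer: [0-1 ALLOC][2-2 ALLOC][3-51 FREE]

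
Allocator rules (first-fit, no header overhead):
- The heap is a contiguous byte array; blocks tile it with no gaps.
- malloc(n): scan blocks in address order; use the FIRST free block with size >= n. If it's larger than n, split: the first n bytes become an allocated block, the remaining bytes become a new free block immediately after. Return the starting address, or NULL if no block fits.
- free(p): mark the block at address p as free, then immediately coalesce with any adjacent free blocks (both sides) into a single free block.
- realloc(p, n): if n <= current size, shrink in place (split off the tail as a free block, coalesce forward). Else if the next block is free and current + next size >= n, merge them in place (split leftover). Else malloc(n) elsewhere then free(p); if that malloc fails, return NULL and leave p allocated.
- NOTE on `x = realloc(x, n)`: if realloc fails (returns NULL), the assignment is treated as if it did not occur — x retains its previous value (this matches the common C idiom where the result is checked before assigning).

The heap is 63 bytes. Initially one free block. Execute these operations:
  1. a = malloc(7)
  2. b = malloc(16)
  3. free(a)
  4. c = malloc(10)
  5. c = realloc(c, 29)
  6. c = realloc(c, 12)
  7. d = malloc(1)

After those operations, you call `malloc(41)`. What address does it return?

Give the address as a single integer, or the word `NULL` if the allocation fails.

Op 1: a = malloc(7) -> a = 0; heap: [0-6 ALLOC][7-62 FREE]
Op 2: b = malloc(16) -> b = 7; heap: [0-6 ALLOC][7-22 ALLOC][23-62 FREE]
Op 3: free(a) -> (freed a); heap: [0-6 FREE][7-22 ALLOC][23-62 FREE]
Op 4: c = malloc(10) -> c = 23; heap: [0-6 FREE][7-22 ALLOC][23-32 ALLOC][33-62 FREE]
Op 5: c = realloc(c, 29) -> c = 23; heap: [0-6 FREE][7-22 ALLOC][23-51 ALLOC][52-62 FREE]
Op 6: c = realloc(c, 12) -> c = 23; heap: [0-6 FREE][7-22 ALLOC][23-34 ALLOC][35-62 FREE]
Op 7: d = malloc(1) -> d = 0; heap: [0-0 ALLOC][1-6 FREE][7-22 ALLOC][23-34 ALLOC][35-62 FREE]
malloc(41): first-fit scan over [0-0 ALLOC][1-6 FREE][7-22 ALLOC][23-34 ALLOC][35-62 FREE] -> NULL

Answer: NULL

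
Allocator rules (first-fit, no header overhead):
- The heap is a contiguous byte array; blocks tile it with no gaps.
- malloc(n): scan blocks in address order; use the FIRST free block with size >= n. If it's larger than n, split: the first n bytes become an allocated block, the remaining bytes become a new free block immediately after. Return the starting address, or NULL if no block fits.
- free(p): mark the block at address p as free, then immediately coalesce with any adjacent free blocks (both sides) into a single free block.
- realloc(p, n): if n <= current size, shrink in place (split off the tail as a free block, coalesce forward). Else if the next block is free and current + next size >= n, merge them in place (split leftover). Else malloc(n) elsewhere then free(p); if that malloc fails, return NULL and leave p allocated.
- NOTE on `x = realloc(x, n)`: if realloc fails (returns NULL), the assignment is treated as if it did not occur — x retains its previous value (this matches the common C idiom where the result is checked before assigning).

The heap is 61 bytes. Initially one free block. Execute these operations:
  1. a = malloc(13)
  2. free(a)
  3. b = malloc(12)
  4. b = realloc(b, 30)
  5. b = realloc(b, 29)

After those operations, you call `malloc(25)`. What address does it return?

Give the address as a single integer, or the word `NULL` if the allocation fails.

Answer: 29

Derivation:
Op 1: a = malloc(13) -> a = 0; heap: [0-12 ALLOC][13-60 FREE]
Op 2: free(a) -> (freed a); heap: [0-60 FREE]
Op 3: b = malloc(12) -> b = 0; heap: [0-11 ALLOC][12-60 FREE]
Op 4: b = realloc(b, 30) -> b = 0; heap: [0-29 ALLOC][30-60 FREE]
Op 5: b = realloc(b, 29) -> b = 0; heap: [0-28 ALLOC][29-60 FREE]
malloc(25): first-fit scan over [0-28 ALLOC][29-60 FREE] -> 29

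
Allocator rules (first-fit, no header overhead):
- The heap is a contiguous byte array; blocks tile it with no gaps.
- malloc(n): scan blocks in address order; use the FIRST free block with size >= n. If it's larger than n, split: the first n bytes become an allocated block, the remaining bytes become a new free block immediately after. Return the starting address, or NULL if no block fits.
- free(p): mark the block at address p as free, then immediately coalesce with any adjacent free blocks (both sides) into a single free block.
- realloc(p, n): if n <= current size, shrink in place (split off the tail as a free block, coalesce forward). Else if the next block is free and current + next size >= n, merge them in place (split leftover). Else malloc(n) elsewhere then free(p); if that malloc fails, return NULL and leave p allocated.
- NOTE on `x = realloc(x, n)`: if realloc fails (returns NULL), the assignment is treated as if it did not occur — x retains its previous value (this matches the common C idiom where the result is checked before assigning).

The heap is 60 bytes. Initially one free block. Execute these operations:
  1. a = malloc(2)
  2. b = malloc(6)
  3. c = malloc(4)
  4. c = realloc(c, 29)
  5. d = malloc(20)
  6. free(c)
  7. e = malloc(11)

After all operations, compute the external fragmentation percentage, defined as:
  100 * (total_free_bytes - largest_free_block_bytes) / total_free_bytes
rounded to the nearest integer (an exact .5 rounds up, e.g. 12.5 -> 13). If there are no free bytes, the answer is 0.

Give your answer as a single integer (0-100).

Op 1: a = malloc(2) -> a = 0; heap: [0-1 ALLOC][2-59 FREE]
Op 2: b = malloc(6) -> b = 2; heap: [0-1 ALLOC][2-7 ALLOC][8-59 FREE]
Op 3: c = malloc(4) -> c = 8; heap: [0-1 ALLOC][2-7 ALLOC][8-11 ALLOC][12-59 FREE]
Op 4: c = realloc(c, 29) -> c = 8; heap: [0-1 ALLOC][2-7 ALLOC][8-36 ALLOC][37-59 FREE]
Op 5: d = malloc(20) -> d = 37; heap: [0-1 ALLOC][2-7 ALLOC][8-36 ALLOC][37-56 ALLOC][57-59 FREE]
Op 6: free(c) -> (freed c); heap: [0-1 ALLOC][2-7 ALLOC][8-36 FREE][37-56 ALLOC][57-59 FREE]
Op 7: e = malloc(11) -> e = 8; heap: [0-1 ALLOC][2-7 ALLOC][8-18 ALLOC][19-36 FREE][37-56 ALLOC][57-59 FREE]
Free blocks: [18 3] total_free=21 largest=18 -> 100*(21-18)/21 = 300/21 ≈ 14.286 -> rounds to 14

Answer: 14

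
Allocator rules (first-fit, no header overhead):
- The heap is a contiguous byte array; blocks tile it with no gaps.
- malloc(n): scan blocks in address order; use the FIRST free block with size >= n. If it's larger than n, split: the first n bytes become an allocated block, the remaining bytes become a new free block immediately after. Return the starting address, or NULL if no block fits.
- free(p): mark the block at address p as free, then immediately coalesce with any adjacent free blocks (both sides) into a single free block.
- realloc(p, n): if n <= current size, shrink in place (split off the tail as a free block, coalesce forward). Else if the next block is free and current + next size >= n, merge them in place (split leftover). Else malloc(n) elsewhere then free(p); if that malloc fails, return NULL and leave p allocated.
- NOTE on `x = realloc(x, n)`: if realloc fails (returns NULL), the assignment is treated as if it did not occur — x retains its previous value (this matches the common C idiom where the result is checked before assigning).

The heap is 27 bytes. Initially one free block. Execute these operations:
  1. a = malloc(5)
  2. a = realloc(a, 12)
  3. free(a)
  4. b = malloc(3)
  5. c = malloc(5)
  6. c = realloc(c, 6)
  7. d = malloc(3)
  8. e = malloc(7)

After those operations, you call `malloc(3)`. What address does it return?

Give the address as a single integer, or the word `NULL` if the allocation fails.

Answer: 19

Derivation:
Op 1: a = malloc(5) -> a = 0; heap: [0-4 ALLOC][5-26 FREE]
Op 2: a = realloc(a, 12) -> a = 0; heap: [0-11 ALLOC][12-26 FREE]
Op 3: free(a) -> (freed a); heap: [0-26 FREE]
Op 4: b = malloc(3) -> b = 0; heap: [0-2 ALLOC][3-26 FREE]
Op 5: c = malloc(5) -> c = 3; heap: [0-2 ALLOC][3-7 ALLOC][8-26 FREE]
Op 6: c = realloc(c, 6) -> c = 3; heap: [0-2 ALLOC][3-8 ALLOC][9-26 FREE]
Op 7: d = malloc(3) -> d = 9; heap: [0-2 ALLOC][3-8 ALLOC][9-11 ALLOC][12-26 FREE]
Op 8: e = malloc(7) -> e = 12; heap: [0-2 ALLOC][3-8 ALLOC][9-11 ALLOC][12-18 ALLOC][19-26 FREE]
malloc(3): first-fit scan over [0-2 ALLOC][3-8 ALLOC][9-11 ALLOC][12-18 ALLOC][19-26 FREE] -> 19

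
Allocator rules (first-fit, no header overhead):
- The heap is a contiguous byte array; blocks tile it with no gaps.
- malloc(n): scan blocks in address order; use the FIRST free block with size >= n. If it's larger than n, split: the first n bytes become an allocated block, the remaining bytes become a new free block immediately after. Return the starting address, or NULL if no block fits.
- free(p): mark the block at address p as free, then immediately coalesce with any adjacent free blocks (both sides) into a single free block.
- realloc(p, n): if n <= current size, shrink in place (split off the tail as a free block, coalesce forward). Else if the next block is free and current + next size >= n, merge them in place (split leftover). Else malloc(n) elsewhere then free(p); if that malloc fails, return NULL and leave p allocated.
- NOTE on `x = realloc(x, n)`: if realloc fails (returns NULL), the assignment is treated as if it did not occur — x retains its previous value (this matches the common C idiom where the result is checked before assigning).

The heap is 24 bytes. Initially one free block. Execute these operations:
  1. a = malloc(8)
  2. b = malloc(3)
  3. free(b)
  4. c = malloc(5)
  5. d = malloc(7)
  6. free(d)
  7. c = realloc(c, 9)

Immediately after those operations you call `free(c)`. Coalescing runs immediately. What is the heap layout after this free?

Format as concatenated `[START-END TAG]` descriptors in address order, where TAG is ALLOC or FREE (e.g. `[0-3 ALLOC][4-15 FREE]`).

Op 1: a = malloc(8) -> a = 0; heap: [0-7 ALLOC][8-23 FREE]
Op 2: b = malloc(3) -> b = 8; heap: [0-7 ALLOC][8-10 ALLOC][11-23 FREE]
Op 3: free(b) -> (freed b); heap: [0-7 ALLOC][8-23 FREE]
Op 4: c = malloc(5) -> c = 8; heap: [0-7 ALLOC][8-12 ALLOC][13-23 FREE]
Op 5: d = malloc(7) -> d = 13; heap: [0-7 ALLOC][8-12 ALLOC][13-19 ALLOC][20-23 FREE]
Op 6: free(d) -> (freed d); heap: [0-7 ALLOC][8-12 ALLOC][13-23 FREE]
Op 7: c = realloc(c, 9) -> c = 8; heap: [0-7 ALLOC][8-16 ALLOC][17-23 FREE]
free(c): c = 8 -> block [8-16 ALLOC]; mark free, coalesce with adjacent free neighbors -> [0-7 ALLOC][8-23 FREE]

Answer: [0-7 ALLOC][8-23 FREE]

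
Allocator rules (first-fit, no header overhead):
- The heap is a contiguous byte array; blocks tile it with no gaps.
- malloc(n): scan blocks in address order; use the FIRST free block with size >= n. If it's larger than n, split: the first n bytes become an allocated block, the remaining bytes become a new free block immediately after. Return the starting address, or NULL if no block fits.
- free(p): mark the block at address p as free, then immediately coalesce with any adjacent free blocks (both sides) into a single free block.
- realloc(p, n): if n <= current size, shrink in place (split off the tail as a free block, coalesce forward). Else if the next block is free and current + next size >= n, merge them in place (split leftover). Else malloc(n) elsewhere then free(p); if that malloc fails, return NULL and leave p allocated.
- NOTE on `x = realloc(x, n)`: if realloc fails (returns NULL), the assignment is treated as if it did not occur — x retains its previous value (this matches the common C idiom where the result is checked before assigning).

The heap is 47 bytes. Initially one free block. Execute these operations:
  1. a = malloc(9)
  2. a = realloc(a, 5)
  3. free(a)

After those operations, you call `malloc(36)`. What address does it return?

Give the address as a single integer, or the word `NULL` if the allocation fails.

Answer: 0

Derivation:
Op 1: a = malloc(9) -> a = 0; heap: [0-8 ALLOC][9-46 FREE]
Op 2: a = realloc(a, 5) -> a = 0; heap: [0-4 ALLOC][5-46 FREE]
Op 3: free(a) -> (freed a); heap: [0-46 FREE]
malloc(36): first-fit scan over [0-46 FREE] -> 0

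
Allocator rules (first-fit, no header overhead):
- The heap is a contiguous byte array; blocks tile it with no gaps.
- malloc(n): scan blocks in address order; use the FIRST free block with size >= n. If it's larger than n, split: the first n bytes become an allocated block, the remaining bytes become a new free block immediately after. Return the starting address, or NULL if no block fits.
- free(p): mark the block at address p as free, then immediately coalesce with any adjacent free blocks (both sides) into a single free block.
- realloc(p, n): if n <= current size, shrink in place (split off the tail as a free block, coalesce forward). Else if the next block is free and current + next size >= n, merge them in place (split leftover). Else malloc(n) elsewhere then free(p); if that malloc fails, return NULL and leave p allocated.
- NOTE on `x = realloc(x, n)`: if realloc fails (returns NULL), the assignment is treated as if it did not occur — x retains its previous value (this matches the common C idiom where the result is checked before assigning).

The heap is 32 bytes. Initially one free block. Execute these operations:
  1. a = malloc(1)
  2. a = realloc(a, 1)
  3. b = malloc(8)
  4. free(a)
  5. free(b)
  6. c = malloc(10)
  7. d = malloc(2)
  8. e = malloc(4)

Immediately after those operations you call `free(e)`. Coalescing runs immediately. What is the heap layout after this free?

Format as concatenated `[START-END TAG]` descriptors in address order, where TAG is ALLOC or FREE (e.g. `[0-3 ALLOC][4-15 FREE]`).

Answer: [0-9 ALLOC][10-11 ALLOC][12-31 FREE]

Derivation:
Op 1: a = malloc(1) -> a = 0; heap: [0-0 ALLOC][1-31 FREE]
Op 2: a = realloc(a, 1) -> a = 0; heap: [0-0 ALLOC][1-31 FREE]
Op 3: b = malloc(8) -> b = 1; heap: [0-0 ALLOC][1-8 ALLOC][9-31 FREE]
Op 4: free(a) -> (freed a); heap: [0-0 FREE][1-8 ALLOC][9-31 FREE]
Op 5: free(b) -> (freed b); heap: [0-31 FREE]
Op 6: c = malloc(10) -> c = 0; heap: [0-9 ALLOC][10-31 FREE]
Op 7: d = malloc(2) -> d = 10; heap: [0-9 ALLOC][10-11 ALLOC][12-31 FREE]
Op 8: e = malloc(4) -> e = 12; heap: [0-9 ALLOC][10-11 ALLOC][12-15 ALLOC][16-31 FREE]
free(e): e = 12 -> block [12-15 ALLOC]; mark free, coalesce with adjacent free neighbors -> [0-9 ALLOC][10-11 ALLOC][12-31 FREE]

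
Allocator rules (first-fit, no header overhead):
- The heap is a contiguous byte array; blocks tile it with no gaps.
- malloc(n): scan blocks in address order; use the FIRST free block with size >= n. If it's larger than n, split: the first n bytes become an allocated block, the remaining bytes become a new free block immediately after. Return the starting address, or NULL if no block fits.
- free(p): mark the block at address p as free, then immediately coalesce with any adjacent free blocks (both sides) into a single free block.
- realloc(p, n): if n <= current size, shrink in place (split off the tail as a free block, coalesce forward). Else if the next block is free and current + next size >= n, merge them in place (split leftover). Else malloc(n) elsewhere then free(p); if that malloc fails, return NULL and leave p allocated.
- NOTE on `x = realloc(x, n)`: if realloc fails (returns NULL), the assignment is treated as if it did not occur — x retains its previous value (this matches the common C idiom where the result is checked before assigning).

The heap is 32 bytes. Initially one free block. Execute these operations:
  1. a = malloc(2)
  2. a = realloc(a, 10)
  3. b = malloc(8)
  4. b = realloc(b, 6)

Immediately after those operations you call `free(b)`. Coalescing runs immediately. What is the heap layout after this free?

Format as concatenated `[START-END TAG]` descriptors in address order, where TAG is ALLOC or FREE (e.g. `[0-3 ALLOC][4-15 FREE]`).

Op 1: a = malloc(2) -> a = 0; heap: [0-1 ALLOC][2-31 FREE]
Op 2: a = realloc(a, 10) -> a = 0; heap: [0-9 ALLOC][10-31 FREE]
Op 3: b = malloc(8) -> b = 10; heap: [0-9 ALLOC][10-17 ALLOC][18-31 FREE]
Op 4: b = realloc(b, 6) -> b = 10; heap: [0-9 ALLOC][10-15 ALLOC][16-31 FREE]
free(b): b = 10 -> block [10-15 ALLOC]; mark free, coalesce with adjacent free neighbors -> [0-9 ALLOC][10-31 FREE]

Answer: [0-9 ALLOC][10-31 FREE]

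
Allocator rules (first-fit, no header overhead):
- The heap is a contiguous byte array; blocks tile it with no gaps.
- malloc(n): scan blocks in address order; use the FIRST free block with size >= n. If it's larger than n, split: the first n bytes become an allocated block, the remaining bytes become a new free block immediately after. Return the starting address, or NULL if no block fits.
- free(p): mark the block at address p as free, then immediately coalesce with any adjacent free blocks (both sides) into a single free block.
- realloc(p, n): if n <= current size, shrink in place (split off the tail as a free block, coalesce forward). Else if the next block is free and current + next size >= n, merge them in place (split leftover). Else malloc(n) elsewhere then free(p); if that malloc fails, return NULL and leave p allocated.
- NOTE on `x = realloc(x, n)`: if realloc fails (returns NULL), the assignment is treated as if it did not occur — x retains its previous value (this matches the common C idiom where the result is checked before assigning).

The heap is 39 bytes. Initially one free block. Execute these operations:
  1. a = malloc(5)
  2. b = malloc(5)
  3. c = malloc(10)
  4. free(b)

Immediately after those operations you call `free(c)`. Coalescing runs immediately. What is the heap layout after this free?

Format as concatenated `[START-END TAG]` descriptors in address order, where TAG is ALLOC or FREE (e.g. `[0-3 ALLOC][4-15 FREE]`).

Answer: [0-4 ALLOC][5-38 FREE]

Derivation:
Op 1: a = malloc(5) -> a = 0; heap: [0-4 ALLOC][5-38 FREE]
Op 2: b = malloc(5) -> b = 5; heap: [0-4 ALLOC][5-9 ALLOC][10-38 FREE]
Op 3: c = malloc(10) -> c = 10; heap: [0-4 ALLOC][5-9 ALLOC][10-19 ALLOC][20-38 FREE]
Op 4: free(b) -> (freed b); heap: [0-4 ALLOC][5-9 FREE][10-19 ALLOC][20-38 FREE]
free(c): c = 10 -> block [10-19 ALLOC]; mark free, coalesce with adjacent free neighbors -> [0-4 ALLOC][5-38 FREE]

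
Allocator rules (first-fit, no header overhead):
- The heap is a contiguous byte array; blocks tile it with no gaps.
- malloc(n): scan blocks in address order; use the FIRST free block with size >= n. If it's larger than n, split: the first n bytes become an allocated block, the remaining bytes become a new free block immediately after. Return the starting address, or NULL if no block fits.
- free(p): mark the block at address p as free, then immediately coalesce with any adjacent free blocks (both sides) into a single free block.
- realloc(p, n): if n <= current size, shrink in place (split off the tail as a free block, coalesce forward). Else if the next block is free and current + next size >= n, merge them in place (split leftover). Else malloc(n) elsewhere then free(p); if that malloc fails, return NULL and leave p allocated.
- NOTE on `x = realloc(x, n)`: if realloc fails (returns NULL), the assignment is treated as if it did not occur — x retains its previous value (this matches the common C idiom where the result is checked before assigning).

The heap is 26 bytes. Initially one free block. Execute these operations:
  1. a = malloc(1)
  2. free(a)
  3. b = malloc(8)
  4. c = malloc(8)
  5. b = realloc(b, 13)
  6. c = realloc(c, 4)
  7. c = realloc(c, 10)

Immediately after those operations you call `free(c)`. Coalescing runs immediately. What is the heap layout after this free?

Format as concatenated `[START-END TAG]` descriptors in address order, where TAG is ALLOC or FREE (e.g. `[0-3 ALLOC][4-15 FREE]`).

Op 1: a = malloc(1) -> a = 0; heap: [0-0 ALLOC][1-25 FREE]
Op 2: free(a) -> (freed a); heap: [0-25 FREE]
Op 3: b = malloc(8) -> b = 0; heap: [0-7 ALLOC][8-25 FREE]
Op 4: c = malloc(8) -> c = 8; heap: [0-7 ALLOC][8-15 ALLOC][16-25 FREE]
Op 5: b = realloc(b, 13) -> NULL (b unchanged); heap: [0-7 ALLOC][8-15 ALLOC][16-25 FREE]
Op 6: c = realloc(c, 4) -> c = 8; heap: [0-7 ALLOC][8-11 ALLOC][12-25 FREE]
Op 7: c = realloc(c, 10) -> c = 8; heap: [0-7 ALLOC][8-17 ALLOC][18-25 FREE]
free(c): c = 8 -> block [8-17 ALLOC]; mark free, coalesce with adjacent free neighbors -> [0-7 ALLOC][8-25 FREE]

Answer: [0-7 ALLOC][8-25 FREE]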